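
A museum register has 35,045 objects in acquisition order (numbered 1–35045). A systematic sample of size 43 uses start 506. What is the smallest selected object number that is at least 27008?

27401

k = 35045/43 = 815
Steps past start: ⌈(27008 − 506)/815⌉ = ⌈26502/815⌉ = 33
Selected object: 506 + 33×815 = 27401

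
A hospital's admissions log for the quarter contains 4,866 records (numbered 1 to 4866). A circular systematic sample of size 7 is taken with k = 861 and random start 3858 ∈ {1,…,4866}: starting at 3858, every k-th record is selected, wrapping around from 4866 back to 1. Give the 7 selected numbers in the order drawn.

Selection 1: 3858
Selection 2: 3858 + 861 = 4719
Selection 3: 4719 + 861 = 5580 → 5580 − 4866 = 714
Selection 4: 714 + 861 = 1575
Selection 5: 1575 + 861 = 2436
Selection 6: 2436 + 861 = 3297
Selection 7: 3297 + 861 = 4158

3858, 4719, 714, 1575, 2436, 3297, 4158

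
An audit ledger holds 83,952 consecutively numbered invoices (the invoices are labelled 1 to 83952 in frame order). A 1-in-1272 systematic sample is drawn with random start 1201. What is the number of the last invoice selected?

83881

k = 1272
66th selection = r + (66−1)·k = 1201 + 65×1272 = 1201 + 82680 = 83881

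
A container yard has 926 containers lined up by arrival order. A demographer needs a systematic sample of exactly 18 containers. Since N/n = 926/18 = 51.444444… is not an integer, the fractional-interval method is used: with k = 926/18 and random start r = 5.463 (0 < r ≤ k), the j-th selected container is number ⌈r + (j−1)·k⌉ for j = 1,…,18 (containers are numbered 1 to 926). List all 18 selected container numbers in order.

6, 57, 109, 160, 212, 263, 315, 366, 418, 469, 520, 572, 623, 675, 726, 778, 829, 881

j=1: r + 0k = 5.463 → ⌈·⌉ = 6
j=2: r + 1k = 56.907444… → ⌈·⌉ = 57
j=3: r + 2k = 108.351888… → ⌈·⌉ = 109
j=4: r + 3k = 159.796333… → ⌈·⌉ = 160
j=5: r + 4k = 211.240777… → ⌈·⌉ = 212
j=6: r + 5k = 262.685222… → ⌈·⌉ = 263
j=7: r + 6k = 314.129666… → ⌈·⌉ = 315
j=8: r + 7k = 365.574111… → ⌈·⌉ = 366
j=9: r + 8k = 417.018555… → ⌈·⌉ = 418
j=10: r + 9k = 468.463 → ⌈·⌉ = 469
j=11: r + 10k = 519.907444… → ⌈·⌉ = 520
j=12: r + 11k = 571.351888… → ⌈·⌉ = 572
j=13: r + 12k = 622.796333… → ⌈·⌉ = 623
j=14: r + 13k = 674.240777… → ⌈·⌉ = 675
j=15: r + 14k = 725.685222… → ⌈·⌉ = 726
j=16: r + 15k = 777.129666… → ⌈·⌉ = 778
j=17: r + 16k = 828.574111… → ⌈·⌉ = 829
j=18: r + 17k = 880.018555… → ⌈·⌉ = 881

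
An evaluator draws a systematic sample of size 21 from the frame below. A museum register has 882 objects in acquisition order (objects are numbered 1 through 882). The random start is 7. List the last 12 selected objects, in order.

385, 427, 469, 511, 553, 595, 637, 679, 721, 763, 805, 847

k = N/n = 882/21 = 42
10th selection = 7 + 9×42 = 385
11th: 385 + 42 = 427
12th: 427 + 42 = 469
13th: 469 + 42 = 511
14th: 511 + 42 = 553
15th: 553 + 42 = 595
16th: 595 + 42 = 637
17th: 637 + 42 = 679
18th: 679 + 42 = 721
19th: 721 + 42 = 763
20th: 763 + 42 = 805
21st: 805 + 42 = 847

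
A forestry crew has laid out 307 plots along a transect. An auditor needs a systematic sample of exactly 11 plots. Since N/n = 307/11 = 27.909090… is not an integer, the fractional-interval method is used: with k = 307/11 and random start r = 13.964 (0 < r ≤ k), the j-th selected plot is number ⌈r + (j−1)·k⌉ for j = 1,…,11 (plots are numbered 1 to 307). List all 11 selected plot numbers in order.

j=1: r + 0k = 13.964 → ⌈·⌉ = 14
j=2: r + 1k = 41.873090… → ⌈·⌉ = 42
j=3: r + 2k = 69.782181… → ⌈·⌉ = 70
j=4: r + 3k = 97.691272… → ⌈·⌉ = 98
j=5: r + 4k = 125.600363… → ⌈·⌉ = 126
j=6: r + 5k = 153.509454… → ⌈·⌉ = 154
j=7: r + 6k = 181.418545… → ⌈·⌉ = 182
j=8: r + 7k = 209.327636… → ⌈·⌉ = 210
j=9: r + 8k = 237.236727… → ⌈·⌉ = 238
j=10: r + 9k = 265.145818… → ⌈·⌉ = 266
j=11: r + 10k = 293.054909… → ⌈·⌉ = 294

14, 42, 70, 98, 126, 154, 182, 210, 238, 266, 294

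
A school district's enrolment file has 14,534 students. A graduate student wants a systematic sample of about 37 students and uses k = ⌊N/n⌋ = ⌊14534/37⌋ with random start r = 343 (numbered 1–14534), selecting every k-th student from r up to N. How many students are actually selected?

k = ⌊14534/37⌋ = 392
Achieved size = ⌊(14534 − 343)/392⌋ + 1 = ⌊14191/392⌋ + 1 = 36 + 1 = 37
(last selection: 343 + 36×392 = 14455 ≤ 14534; next would be 14847 > 14534)

37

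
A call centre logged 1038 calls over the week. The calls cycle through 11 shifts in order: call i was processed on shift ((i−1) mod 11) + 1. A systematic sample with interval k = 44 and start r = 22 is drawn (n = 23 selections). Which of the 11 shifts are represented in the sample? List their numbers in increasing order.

Consecutive selections differ by k = 44, so their shift numbers differ by 44 mod 11 = 0.
gcd(44, 11) = 11, so the sample visits 11/11 = 1 distinct residues mod 11.
Start 22 is shift 11; the shifts hit are 11.

11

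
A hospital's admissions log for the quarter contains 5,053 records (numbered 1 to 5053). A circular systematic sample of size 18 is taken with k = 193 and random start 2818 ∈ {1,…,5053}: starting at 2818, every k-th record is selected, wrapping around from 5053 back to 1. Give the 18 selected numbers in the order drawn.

Selection 1: 2818
Selection 2: 2818 + 193 = 3011
Selection 3: 3011 + 193 = 3204
Selection 4: 3204 + 193 = 3397
Selection 5: 3397 + 193 = 3590
Selection 6: 3590 + 193 = 3783
Selection 7: 3783 + 193 = 3976
Selection 8: 3976 + 193 = 4169
Selection 9: 4169 + 193 = 4362
Selection 10: 4362 + 193 = 4555
Selection 11: 4555 + 193 = 4748
Selection 12: 4748 + 193 = 4941
Selection 13: 4941 + 193 = 5134 → 5134 − 5053 = 81
Selection 14: 81 + 193 = 274
Selection 15: 274 + 193 = 467
Selection 16: 467 + 193 = 660
Selection 17: 660 + 193 = 853
Selection 18: 853 + 193 = 1046

2818, 3011, 3204, 3397, 3590, 3783, 3976, 4169, 4362, 4555, 4748, 4941, 81, 274, 467, 660, 853, 1046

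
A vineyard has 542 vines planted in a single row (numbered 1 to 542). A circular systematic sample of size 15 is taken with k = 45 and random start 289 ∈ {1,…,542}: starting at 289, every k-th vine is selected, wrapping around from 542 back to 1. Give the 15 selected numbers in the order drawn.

Selection 1: 289
Selection 2: 289 + 45 = 334
Selection 3: 334 + 45 = 379
Selection 4: 379 + 45 = 424
Selection 5: 424 + 45 = 469
Selection 6: 469 + 45 = 514
Selection 7: 514 + 45 = 559 → 559 − 542 = 17
Selection 8: 17 + 45 = 62
Selection 9: 62 + 45 = 107
Selection 10: 107 + 45 = 152
Selection 11: 152 + 45 = 197
Selection 12: 197 + 45 = 242
Selection 13: 242 + 45 = 287
Selection 14: 287 + 45 = 332
Selection 15: 332 + 45 = 377

289, 334, 379, 424, 469, 514, 17, 62, 107, 152, 197, 242, 287, 332, 377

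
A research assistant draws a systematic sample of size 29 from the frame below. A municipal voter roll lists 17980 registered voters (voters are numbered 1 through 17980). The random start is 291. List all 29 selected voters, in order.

291, 911, 1531, 2151, 2771, 3391, 4011, 4631, 5251, 5871, 6491, 7111, 7731, 8351, 8971, 9591, 10211, 10831, 11451, 12071, 12691, 13311, 13931, 14551, 15171, 15791, 16411, 17031, 17651

k = N/n = 17980/29 = 620
voter 1: 291
voter 2: 291 + 620 = 911
voter 3: 911 + 620 = 1531
voter 4: 1531 + 620 = 2151
voter 5: 2151 + 620 = 2771
voter 6: 2771 + 620 = 3391
voter 7: 3391 + 620 = 4011
voter 8: 4011 + 620 = 4631
voter 9: 4631 + 620 = 5251
voter 10: 5251 + 620 = 5871
voter 11: 5871 + 620 = 6491
voter 12: 6491 + 620 = 7111
voter 13: 7111 + 620 = 7731
voter 14: 7731 + 620 = 8351
voter 15: 8351 + 620 = 8971
voter 16: 8971 + 620 = 9591
voter 17: 9591 + 620 = 10211
voter 18: 10211 + 620 = 10831
voter 19: 10831 + 620 = 11451
voter 20: 11451 + 620 = 12071
voter 21: 12071 + 620 = 12691
voter 22: 12691 + 620 = 13311
voter 23: 13311 + 620 = 13931
voter 24: 13931 + 620 = 14551
voter 25: 14551 + 620 = 15171
voter 26: 15171 + 620 = 15791
voter 27: 15791 + 620 = 16411
voter 28: 16411 + 620 = 17031
voter 29: 17031 + 620 = 17651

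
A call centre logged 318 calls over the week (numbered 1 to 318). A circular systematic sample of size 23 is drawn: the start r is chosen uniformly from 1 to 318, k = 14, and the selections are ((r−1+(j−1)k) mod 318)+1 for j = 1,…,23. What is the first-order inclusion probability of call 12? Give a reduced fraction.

23/318

For each position j, as r ranges over 1…318 the j-th selection hits every call exactly once, so call 12 is selected for exactly 23 of the 318 starts.
Inclusion probability = 23/318.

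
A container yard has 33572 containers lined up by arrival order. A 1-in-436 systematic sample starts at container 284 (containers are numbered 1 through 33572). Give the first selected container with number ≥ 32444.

k = 436
Steps past start: ⌈(32444 − 284)/436⌉ = ⌈32160/436⌉ = 74
Selected container: 284 + 74×436 = 32548

32548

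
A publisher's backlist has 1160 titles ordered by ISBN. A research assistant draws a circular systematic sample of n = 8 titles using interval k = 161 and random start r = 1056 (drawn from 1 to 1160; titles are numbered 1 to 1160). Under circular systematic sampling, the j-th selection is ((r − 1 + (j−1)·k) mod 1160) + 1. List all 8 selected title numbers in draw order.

1056, 57, 218, 379, 540, 701, 862, 1023

Selection 1: 1056
Selection 2: 1056 + 161 = 1217 → 1217 − 1160 = 57
Selection 3: 57 + 161 = 218
Selection 4: 218 + 161 = 379
Selection 5: 379 + 161 = 540
Selection 6: 540 + 161 = 701
Selection 7: 701 + 161 = 862
Selection 8: 862 + 161 = 1023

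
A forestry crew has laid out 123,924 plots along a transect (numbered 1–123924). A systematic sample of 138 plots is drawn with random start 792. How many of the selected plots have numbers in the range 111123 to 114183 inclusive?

k = 123924/138 = 898
First selection ≥ 111123: 792 + ⌈(111123−792)/898⌉·898 = 792 + 123×898 = 111246
Last selection ≤ 114183: 792 + ⌊(114183−792)/898⌋·898 = 792 + 126×898 = 113940
Count = 126 − 123 + 1 = 4

4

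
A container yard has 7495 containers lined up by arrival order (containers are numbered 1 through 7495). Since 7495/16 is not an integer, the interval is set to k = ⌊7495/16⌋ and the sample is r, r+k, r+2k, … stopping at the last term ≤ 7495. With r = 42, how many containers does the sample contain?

k = ⌊7495/16⌋ = 468
Achieved size = ⌊(7495 − 42)/468⌋ + 1 = ⌊7453/468⌋ + 1 = 15 + 1 = 16
(last selection: 42 + 15×468 = 7062 ≤ 7495; next would be 7530 > 7495)

16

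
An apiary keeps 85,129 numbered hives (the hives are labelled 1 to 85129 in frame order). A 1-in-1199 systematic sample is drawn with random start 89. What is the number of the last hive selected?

84019

k = 1199
71st selection = r + (71−1)·k = 89 + 70×1199 = 89 + 83930 = 84019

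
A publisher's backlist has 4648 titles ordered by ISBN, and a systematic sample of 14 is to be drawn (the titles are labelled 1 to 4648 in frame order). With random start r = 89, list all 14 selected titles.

89, 421, 753, 1085, 1417, 1749, 2081, 2413, 2745, 3077, 3409, 3741, 4073, 4405

k = N/n = 4648/14 = 332
title 1: 89
title 2: 89 + 332 = 421
title 3: 421 + 332 = 753
title 4: 753 + 332 = 1085
title 5: 1085 + 332 = 1417
title 6: 1417 + 332 = 1749
title 7: 1749 + 332 = 2081
title 8: 2081 + 332 = 2413
title 9: 2413 + 332 = 2745
title 10: 2745 + 332 = 3077
title 11: 3077 + 332 = 3409
title 12: 3409 + 332 = 3741
title 13: 3741 + 332 = 4073
title 14: 4073 + 332 = 4405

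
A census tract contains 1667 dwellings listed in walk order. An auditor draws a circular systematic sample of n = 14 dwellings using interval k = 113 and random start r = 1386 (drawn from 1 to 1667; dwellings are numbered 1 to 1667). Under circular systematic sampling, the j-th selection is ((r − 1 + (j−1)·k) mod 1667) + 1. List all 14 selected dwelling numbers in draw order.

Selection 1: 1386
Selection 2: 1386 + 113 = 1499
Selection 3: 1499 + 113 = 1612
Selection 4: 1612 + 113 = 1725 → 1725 − 1667 = 58
Selection 5: 58 + 113 = 171
Selection 6: 171 + 113 = 284
Selection 7: 284 + 113 = 397
Selection 8: 397 + 113 = 510
Selection 9: 510 + 113 = 623
Selection 10: 623 + 113 = 736
Selection 11: 736 + 113 = 849
Selection 12: 849 + 113 = 962
Selection 13: 962 + 113 = 1075
Selection 14: 1075 + 113 = 1188

1386, 1499, 1612, 58, 171, 284, 397, 510, 623, 736, 849, 962, 1075, 1188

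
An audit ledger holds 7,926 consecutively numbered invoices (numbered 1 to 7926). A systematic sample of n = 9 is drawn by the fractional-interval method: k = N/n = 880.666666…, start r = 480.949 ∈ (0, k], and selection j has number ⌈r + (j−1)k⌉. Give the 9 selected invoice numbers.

481, 1362, 2243, 3123, 4004, 4885, 5765, 6646, 7527

j=1: r + 0k = 480.949 → ⌈·⌉ = 481
j=2: r + 1k = 1361.615666… → ⌈·⌉ = 1362
j=3: r + 2k = 2242.282333… → ⌈·⌉ = 2243
j=4: r + 3k = 3122.949 → ⌈·⌉ = 3123
j=5: r + 4k = 4003.615666… → ⌈·⌉ = 4004
j=6: r + 5k = 4884.282333… → ⌈·⌉ = 4885
j=7: r + 6k = 5764.949 → ⌈·⌉ = 5765
j=8: r + 7k = 6645.615666… → ⌈·⌉ = 6646
j=9: r + 8k = 7526.282333… → ⌈·⌉ = 7527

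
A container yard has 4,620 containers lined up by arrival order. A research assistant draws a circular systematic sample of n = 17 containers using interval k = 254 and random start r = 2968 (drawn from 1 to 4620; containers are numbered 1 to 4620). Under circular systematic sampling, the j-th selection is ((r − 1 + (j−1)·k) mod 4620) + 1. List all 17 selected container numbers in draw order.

2968, 3222, 3476, 3730, 3984, 4238, 4492, 126, 380, 634, 888, 1142, 1396, 1650, 1904, 2158, 2412

Selection 1: 2968
Selection 2: 2968 + 254 = 3222
Selection 3: 3222 + 254 = 3476
Selection 4: 3476 + 254 = 3730
Selection 5: 3730 + 254 = 3984
Selection 6: 3984 + 254 = 4238
Selection 7: 4238 + 254 = 4492
Selection 8: 4492 + 254 = 4746 → 4746 − 4620 = 126
Selection 9: 126 + 254 = 380
Selection 10: 380 + 254 = 634
Selection 11: 634 + 254 = 888
Selection 12: 888 + 254 = 1142
Selection 13: 1142 + 254 = 1396
Selection 14: 1396 + 254 = 1650
Selection 15: 1650 + 254 = 1904
Selection 16: 1904 + 254 = 2158
Selection 17: 2158 + 254 = 2412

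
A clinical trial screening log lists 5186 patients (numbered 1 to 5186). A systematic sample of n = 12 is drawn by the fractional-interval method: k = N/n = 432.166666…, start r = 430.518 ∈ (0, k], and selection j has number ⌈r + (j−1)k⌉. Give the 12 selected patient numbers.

431, 863, 1295, 1728, 2160, 2592, 3024, 3456, 3888, 4321, 4753, 5185

j=1: r + 0k = 430.518 → ⌈·⌉ = 431
j=2: r + 1k = 862.684666… → ⌈·⌉ = 863
j=3: r + 2k = 1294.851333… → ⌈·⌉ = 1295
j=4: r + 3k = 1727.018 → ⌈·⌉ = 1728
j=5: r + 4k = 2159.184666… → ⌈·⌉ = 2160
j=6: r + 5k = 2591.351333… → ⌈·⌉ = 2592
j=7: r + 6k = 3023.518 → ⌈·⌉ = 3024
j=8: r + 7k = 3455.684666… → ⌈·⌉ = 3456
j=9: r + 8k = 3887.851333… → ⌈·⌉ = 3888
j=10: r + 9k = 4320.018 → ⌈·⌉ = 4321
j=11: r + 10k = 4752.184666… → ⌈·⌉ = 4753
j=12: r + 11k = 5184.351333… → ⌈·⌉ = 5185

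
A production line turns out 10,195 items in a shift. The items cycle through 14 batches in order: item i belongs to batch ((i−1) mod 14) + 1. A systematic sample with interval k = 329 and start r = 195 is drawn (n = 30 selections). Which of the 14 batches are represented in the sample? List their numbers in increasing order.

6, 13

Consecutive selections differ by k = 329, so their batch numbers differ by 329 mod 14 = 7.
gcd(329, 14) = 7, so the sample visits 14/7 = 2 distinct residues mod 14.
Start 195 is batch 13; the batches hit are 6, 13.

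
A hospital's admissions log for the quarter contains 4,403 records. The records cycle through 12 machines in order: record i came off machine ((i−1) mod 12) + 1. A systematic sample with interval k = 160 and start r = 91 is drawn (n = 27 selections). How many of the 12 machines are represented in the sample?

3

Consecutive selections differ by k = 160, so their machine numbers differ by 160 mod 12 = 4.
gcd(160, 12) = 4, so the sample visits 12/4 = 3 distinct residues mod 12.
Start 91 is machine 7; the machines hit are 3, 7, 11.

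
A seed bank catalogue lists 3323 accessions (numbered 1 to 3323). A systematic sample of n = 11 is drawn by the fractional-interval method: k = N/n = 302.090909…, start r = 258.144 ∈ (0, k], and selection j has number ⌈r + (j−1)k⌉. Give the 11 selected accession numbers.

259, 561, 863, 1165, 1467, 1769, 2071, 2373, 2675, 2977, 3280

j=1: r + 0k = 258.144 → ⌈·⌉ = 259
j=2: r + 1k = 560.234909… → ⌈·⌉ = 561
j=3: r + 2k = 862.325818… → ⌈·⌉ = 863
j=4: r + 3k = 1164.416727… → ⌈·⌉ = 1165
j=5: r + 4k = 1466.507636… → ⌈·⌉ = 1467
j=6: r + 5k = 1768.598545… → ⌈·⌉ = 1769
j=7: r + 6k = 2070.689454… → ⌈·⌉ = 2071
j=8: r + 7k = 2372.780363… → ⌈·⌉ = 2373
j=9: r + 8k = 2674.871272… → ⌈·⌉ = 2675
j=10: r + 9k = 2976.962181… → ⌈·⌉ = 2977
j=11: r + 10k = 3279.053090… → ⌈·⌉ = 3280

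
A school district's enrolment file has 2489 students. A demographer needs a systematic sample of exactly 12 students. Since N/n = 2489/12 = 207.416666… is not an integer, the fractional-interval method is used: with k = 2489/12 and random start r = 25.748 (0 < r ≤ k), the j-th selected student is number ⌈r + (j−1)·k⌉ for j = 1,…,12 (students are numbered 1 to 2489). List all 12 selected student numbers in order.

j=1: r + 0k = 25.748 → ⌈·⌉ = 26
j=2: r + 1k = 233.164666… → ⌈·⌉ = 234
j=3: r + 2k = 440.581333… → ⌈·⌉ = 441
j=4: r + 3k = 647.998 → ⌈·⌉ = 648
j=5: r + 4k = 855.414666… → ⌈·⌉ = 856
j=6: r + 5k = 1062.831333… → ⌈·⌉ = 1063
j=7: r + 6k = 1270.248 → ⌈·⌉ = 1271
j=8: r + 7k = 1477.664666… → ⌈·⌉ = 1478
j=9: r + 8k = 1685.081333… → ⌈·⌉ = 1686
j=10: r + 9k = 1892.498 → ⌈·⌉ = 1893
j=11: r + 10k = 2099.914666… → ⌈·⌉ = 2100
j=12: r + 11k = 2307.331333… → ⌈·⌉ = 2308

26, 234, 441, 648, 856, 1063, 1271, 1478, 1686, 1893, 2100, 2308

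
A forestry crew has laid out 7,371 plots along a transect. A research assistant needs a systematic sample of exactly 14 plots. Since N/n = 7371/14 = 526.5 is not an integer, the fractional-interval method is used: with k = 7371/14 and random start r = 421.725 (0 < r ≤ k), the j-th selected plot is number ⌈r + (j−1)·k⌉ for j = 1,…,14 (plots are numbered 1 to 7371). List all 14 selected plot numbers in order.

j=1: r + 0k = 421.725 → ⌈·⌉ = 422
j=2: r + 1k = 948.225 → ⌈·⌉ = 949
j=3: r + 2k = 1474.725 → ⌈·⌉ = 1475
j=4: r + 3k = 2001.225 → ⌈·⌉ = 2002
j=5: r + 4k = 2527.725 → ⌈·⌉ = 2528
j=6: r + 5k = 3054.225 → ⌈·⌉ = 3055
j=7: r + 6k = 3580.725 → ⌈·⌉ = 3581
j=8: r + 7k = 4107.225 → ⌈·⌉ = 4108
j=9: r + 8k = 4633.725 → ⌈·⌉ = 4634
j=10: r + 9k = 5160.225 → ⌈·⌉ = 5161
j=11: r + 10k = 5686.725 → ⌈·⌉ = 5687
j=12: r + 11k = 6213.225 → ⌈·⌉ = 6214
j=13: r + 12k = 6739.725 → ⌈·⌉ = 6740
j=14: r + 13k = 7266.225 → ⌈·⌉ = 7267

422, 949, 1475, 2002, 2528, 3055, 3581, 4108, 4634, 5161, 5687, 6214, 6740, 7267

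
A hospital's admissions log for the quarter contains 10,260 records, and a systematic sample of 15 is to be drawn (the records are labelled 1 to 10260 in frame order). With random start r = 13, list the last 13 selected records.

k = N/n = 10260/15 = 684
3rd selection = 13 + 2×684 = 1381
4th: 1381 + 684 = 2065
5th: 2065 + 684 = 2749
6th: 2749 + 684 = 3433
7th: 3433 + 684 = 4117
8th: 4117 + 684 = 4801
9th: 4801 + 684 = 5485
10th: 5485 + 684 = 6169
11th: 6169 + 684 = 6853
12th: 6853 + 684 = 7537
13th: 7537 + 684 = 8221
14th: 8221 + 684 = 8905
15th: 8905 + 684 = 9589

1381, 2065, 2749, 3433, 4117, 4801, 5485, 6169, 6853, 7537, 8221, 8905, 9589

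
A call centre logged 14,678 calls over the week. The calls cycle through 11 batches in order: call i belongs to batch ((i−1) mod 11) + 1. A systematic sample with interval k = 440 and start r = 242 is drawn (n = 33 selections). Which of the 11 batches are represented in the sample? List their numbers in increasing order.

11

Consecutive selections differ by k = 440, so their batch numbers differ by 440 mod 11 = 0.
gcd(440, 11) = 11, so the sample visits 11/11 = 1 distinct residues mod 11.
Start 242 is batch 11; the batches hit are 11.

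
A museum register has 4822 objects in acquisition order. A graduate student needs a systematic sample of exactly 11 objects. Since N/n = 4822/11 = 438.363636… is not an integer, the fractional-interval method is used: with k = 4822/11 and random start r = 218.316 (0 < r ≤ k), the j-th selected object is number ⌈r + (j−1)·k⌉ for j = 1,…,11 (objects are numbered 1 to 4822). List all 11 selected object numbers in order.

j=1: r + 0k = 218.316 → ⌈·⌉ = 219
j=2: r + 1k = 656.679636… → ⌈·⌉ = 657
j=3: r + 2k = 1095.043272… → ⌈·⌉ = 1096
j=4: r + 3k = 1533.406909… → ⌈·⌉ = 1534
j=5: r + 4k = 1971.770545… → ⌈·⌉ = 1972
j=6: r + 5k = 2410.134181… → ⌈·⌉ = 2411
j=7: r + 6k = 2848.497818… → ⌈·⌉ = 2849
j=8: r + 7k = 3286.861454… → ⌈·⌉ = 3287
j=9: r + 8k = 3725.225090… → ⌈·⌉ = 3726
j=10: r + 9k = 4163.588727… → ⌈·⌉ = 4164
j=11: r + 10k = 4601.952363… → ⌈·⌉ = 4602

219, 657, 1096, 1534, 1972, 2411, 2849, 3287, 3726, 4164, 4602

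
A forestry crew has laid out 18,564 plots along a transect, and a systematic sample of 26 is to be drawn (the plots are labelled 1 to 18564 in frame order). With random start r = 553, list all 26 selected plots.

k = N/n = 18564/26 = 714
plot 1: 553
plot 2: 553 + 714 = 1267
plot 3: 1267 + 714 = 1981
plot 4: 1981 + 714 = 2695
plot 5: 2695 + 714 = 3409
plot 6: 3409 + 714 = 4123
plot 7: 4123 + 714 = 4837
plot 8: 4837 + 714 = 5551
plot 9: 5551 + 714 = 6265
plot 10: 6265 + 714 = 6979
plot 11: 6979 + 714 = 7693
plot 12: 7693 + 714 = 8407
plot 13: 8407 + 714 = 9121
plot 14: 9121 + 714 = 9835
plot 15: 9835 + 714 = 10549
plot 16: 10549 + 714 = 11263
plot 17: 11263 + 714 = 11977
plot 18: 11977 + 714 = 12691
plot 19: 12691 + 714 = 13405
plot 20: 13405 + 714 = 14119
plot 21: 14119 + 714 = 14833
plot 22: 14833 + 714 = 15547
plot 23: 15547 + 714 = 16261
plot 24: 16261 + 714 = 16975
plot 25: 16975 + 714 = 17689
plot 26: 17689 + 714 = 18403

553, 1267, 1981, 2695, 3409, 4123, 4837, 5551, 6265, 6979, 7693, 8407, 9121, 9835, 10549, 11263, 11977, 12691, 13405, 14119, 14833, 15547, 16261, 16975, 17689, 18403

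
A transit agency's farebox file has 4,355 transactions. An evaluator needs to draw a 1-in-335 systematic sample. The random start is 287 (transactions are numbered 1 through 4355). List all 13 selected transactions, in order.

287, 622, 957, 1292, 1627, 1962, 2297, 2632, 2967, 3302, 3637, 3972, 4307

transaction 1: 287
transaction 2: 287 + 335 = 622
transaction 3: 622 + 335 = 957
transaction 4: 957 + 335 = 1292
transaction 5: 1292 + 335 = 1627
transaction 6: 1627 + 335 = 1962
transaction 7: 1962 + 335 = 2297
transaction 8: 2297 + 335 = 2632
transaction 9: 2632 + 335 = 2967
transaction 10: 2967 + 335 = 3302
transaction 11: 3302 + 335 = 3637
transaction 12: 3637 + 335 = 3972
transaction 13: 3972 + 335 = 4307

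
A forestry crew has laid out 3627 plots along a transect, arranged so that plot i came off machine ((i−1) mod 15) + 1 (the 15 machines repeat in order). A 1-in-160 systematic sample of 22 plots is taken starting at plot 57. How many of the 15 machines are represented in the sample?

Consecutive selections differ by k = 160, so their machine numbers differ by 160 mod 15 = 10.
gcd(160, 15) = 5, so the sample visits 15/5 = 3 distinct residues mod 15.
Start 57 is machine 12; the machines hit are 2, 7, 12.

3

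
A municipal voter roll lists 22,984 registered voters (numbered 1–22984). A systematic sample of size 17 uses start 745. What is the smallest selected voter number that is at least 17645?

18321

k = 22984/17 = 1352
Steps past start: ⌈(17645 − 745)/1352⌉ = ⌈16900/1352⌉ = 13
Selected voter: 745 + 13×1352 = 18321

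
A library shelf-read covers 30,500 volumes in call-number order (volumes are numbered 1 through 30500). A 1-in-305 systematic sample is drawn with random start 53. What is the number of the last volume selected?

k = 305
100th selection = r + (100−1)·k = 53 + 99×305 = 53 + 30195 = 30248

30248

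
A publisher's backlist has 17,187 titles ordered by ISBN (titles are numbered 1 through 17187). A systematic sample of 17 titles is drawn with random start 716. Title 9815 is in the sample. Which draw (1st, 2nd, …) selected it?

10

k = 17187/17 = 1011
position = (9815 − 716)/1011 + 1 = 9099/1011 + 1 = 9 + 1 = 10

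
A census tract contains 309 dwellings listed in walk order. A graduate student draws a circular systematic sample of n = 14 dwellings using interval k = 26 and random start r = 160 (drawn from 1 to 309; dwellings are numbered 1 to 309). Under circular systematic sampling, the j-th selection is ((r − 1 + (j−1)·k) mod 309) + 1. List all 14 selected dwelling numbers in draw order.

Selection 1: 160
Selection 2: 160 + 26 = 186
Selection 3: 186 + 26 = 212
Selection 4: 212 + 26 = 238
Selection 5: 238 + 26 = 264
Selection 6: 264 + 26 = 290
Selection 7: 290 + 26 = 316 → 316 − 309 = 7
Selection 8: 7 + 26 = 33
Selection 9: 33 + 26 = 59
Selection 10: 59 + 26 = 85
Selection 11: 85 + 26 = 111
Selection 12: 111 + 26 = 137
Selection 13: 137 + 26 = 163
Selection 14: 163 + 26 = 189

160, 186, 212, 238, 264, 290, 7, 33, 59, 85, 111, 137, 163, 189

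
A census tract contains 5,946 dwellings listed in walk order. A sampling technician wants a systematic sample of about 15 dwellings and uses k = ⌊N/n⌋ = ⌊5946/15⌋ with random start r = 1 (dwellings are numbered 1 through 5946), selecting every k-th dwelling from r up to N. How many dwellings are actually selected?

16

k = ⌊5946/15⌋ = 396
Achieved size = ⌊(5946 − 1)/396⌋ + 1 = ⌊5945/396⌋ + 1 = 15 + 1 = 16
(last selection: 1 + 15×396 = 5941 ≤ 5946; next would be 6337 > 5946)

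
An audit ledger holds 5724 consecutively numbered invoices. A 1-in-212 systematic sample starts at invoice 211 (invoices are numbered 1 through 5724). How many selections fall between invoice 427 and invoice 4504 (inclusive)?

19

k = 212
First selection ≥ 427: 211 + ⌈(427−211)/212⌉·212 = 211 + 2×212 = 635
Last selection ≤ 4504: 211 + ⌊(4504−211)/212⌋·212 = 211 + 20×212 = 4451
Count = 20 − 2 + 1 = 19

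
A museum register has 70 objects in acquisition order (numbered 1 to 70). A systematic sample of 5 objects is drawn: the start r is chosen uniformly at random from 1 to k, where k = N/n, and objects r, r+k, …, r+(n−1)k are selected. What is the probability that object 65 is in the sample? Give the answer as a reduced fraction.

1/14

k = 70/5 = 14.
Object 65 is selected iff r ≡ 65 (mod 14); exactly one such r in {1,…,14}.
Inclusion probability = 1/14.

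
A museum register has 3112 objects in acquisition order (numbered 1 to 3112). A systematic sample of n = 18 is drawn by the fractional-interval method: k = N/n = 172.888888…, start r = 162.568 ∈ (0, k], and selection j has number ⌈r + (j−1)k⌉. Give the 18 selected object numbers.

163, 336, 509, 682, 855, 1028, 1200, 1373, 1546, 1719, 1892, 2065, 2238, 2411, 2584, 2756, 2929, 3102

j=1: r + 0k = 162.568 → ⌈·⌉ = 163
j=2: r + 1k = 335.456888… → ⌈·⌉ = 336
j=3: r + 2k = 508.345777… → ⌈·⌉ = 509
j=4: r + 3k = 681.234666… → ⌈·⌉ = 682
j=5: r + 4k = 854.123555… → ⌈·⌉ = 855
j=6: r + 5k = 1027.012444… → ⌈·⌉ = 1028
j=7: r + 6k = 1199.901333… → ⌈·⌉ = 1200
j=8: r + 7k = 1372.790222… → ⌈·⌉ = 1373
j=9: r + 8k = 1545.679111… → ⌈·⌉ = 1546
j=10: r + 9k = 1718.568 → ⌈·⌉ = 1719
j=11: r + 10k = 1891.456888… → ⌈·⌉ = 1892
j=12: r + 11k = 2064.345777… → ⌈·⌉ = 2065
j=13: r + 12k = 2237.234666… → ⌈·⌉ = 2238
j=14: r + 13k = 2410.123555… → ⌈·⌉ = 2411
j=15: r + 14k = 2583.012444… → ⌈·⌉ = 2584
j=16: r + 15k = 2755.901333… → ⌈·⌉ = 2756
j=17: r + 16k = 2928.790222… → ⌈·⌉ = 2929
j=18: r + 17k = 3101.679111… → ⌈·⌉ = 3102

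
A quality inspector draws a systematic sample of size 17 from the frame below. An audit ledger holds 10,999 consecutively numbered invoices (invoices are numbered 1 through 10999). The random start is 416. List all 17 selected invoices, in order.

k = N/n = 10999/17 = 647
invoice 1: 416
invoice 2: 416 + 647 = 1063
invoice 3: 1063 + 647 = 1710
invoice 4: 1710 + 647 = 2357
invoice 5: 2357 + 647 = 3004
invoice 6: 3004 + 647 = 3651
invoice 7: 3651 + 647 = 4298
invoice 8: 4298 + 647 = 4945
invoice 9: 4945 + 647 = 5592
invoice 10: 5592 + 647 = 6239
invoice 11: 6239 + 647 = 6886
invoice 12: 6886 + 647 = 7533
invoice 13: 7533 + 647 = 8180
invoice 14: 8180 + 647 = 8827
invoice 15: 8827 + 647 = 9474
invoice 16: 9474 + 647 = 10121
invoice 17: 10121 + 647 = 10768

416, 1063, 1710, 2357, 3004, 3651, 4298, 4945, 5592, 6239, 6886, 7533, 8180, 8827, 9474, 10121, 10768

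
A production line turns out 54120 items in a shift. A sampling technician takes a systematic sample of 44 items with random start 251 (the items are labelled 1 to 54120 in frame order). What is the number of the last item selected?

k = 54120/44 = 1230
44th selection = r + (44−1)·k = 251 + 43×1230 = 251 + 52890 = 53141

53141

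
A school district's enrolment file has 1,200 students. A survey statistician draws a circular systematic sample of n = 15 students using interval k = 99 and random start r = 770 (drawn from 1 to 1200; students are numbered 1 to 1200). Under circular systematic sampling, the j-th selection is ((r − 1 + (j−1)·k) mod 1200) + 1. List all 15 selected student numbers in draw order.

770, 869, 968, 1067, 1166, 65, 164, 263, 362, 461, 560, 659, 758, 857, 956

Selection 1: 770
Selection 2: 770 + 99 = 869
Selection 3: 869 + 99 = 968
Selection 4: 968 + 99 = 1067
Selection 5: 1067 + 99 = 1166
Selection 6: 1166 + 99 = 1265 → 1265 − 1200 = 65
Selection 7: 65 + 99 = 164
Selection 8: 164 + 99 = 263
Selection 9: 263 + 99 = 362
Selection 10: 362 + 99 = 461
Selection 11: 461 + 99 = 560
Selection 12: 560 + 99 = 659
Selection 13: 659 + 99 = 758
Selection 14: 758 + 99 = 857
Selection 15: 857 + 99 = 956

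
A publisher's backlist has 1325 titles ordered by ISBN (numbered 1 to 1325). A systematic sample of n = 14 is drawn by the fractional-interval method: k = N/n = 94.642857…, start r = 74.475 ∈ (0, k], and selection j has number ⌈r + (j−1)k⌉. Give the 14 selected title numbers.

j=1: r + 0k = 74.475 → ⌈·⌉ = 75
j=2: r + 1k = 169.117857… → ⌈·⌉ = 170
j=3: r + 2k = 263.760714… → ⌈·⌉ = 264
j=4: r + 3k = 358.403571… → ⌈·⌉ = 359
j=5: r + 4k = 453.046428… → ⌈·⌉ = 454
j=6: r + 5k = 547.689285… → ⌈·⌉ = 548
j=7: r + 6k = 642.332142… → ⌈·⌉ = 643
j=8: r + 7k = 736.975 → ⌈·⌉ = 737
j=9: r + 8k = 831.617857… → ⌈·⌉ = 832
j=10: r + 9k = 926.260714… → ⌈·⌉ = 927
j=11: r + 10k = 1020.903571… → ⌈·⌉ = 1021
j=12: r + 11k = 1115.546428… → ⌈·⌉ = 1116
j=13: r + 12k = 1210.189285… → ⌈·⌉ = 1211
j=14: r + 13k = 1304.832142… → ⌈·⌉ = 1305

75, 170, 264, 359, 454, 548, 643, 737, 832, 927, 1021, 1116, 1211, 1305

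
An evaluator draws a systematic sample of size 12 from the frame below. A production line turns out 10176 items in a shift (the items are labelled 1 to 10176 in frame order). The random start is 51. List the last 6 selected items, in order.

k = N/n = 10176/12 = 848
7th selection = 51 + 6×848 = 5139
8th: 5139 + 848 = 5987
9th: 5987 + 848 = 6835
10th: 6835 + 848 = 7683
11th: 7683 + 848 = 8531
12th: 8531 + 848 = 9379

5139, 5987, 6835, 7683, 8531, 9379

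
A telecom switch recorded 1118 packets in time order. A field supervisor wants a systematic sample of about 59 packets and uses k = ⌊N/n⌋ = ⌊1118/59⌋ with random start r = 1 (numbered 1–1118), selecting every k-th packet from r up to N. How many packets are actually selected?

63

k = ⌊1118/59⌋ = 18
Achieved size = ⌊(1118 − 1)/18⌋ + 1 = ⌊1117/18⌋ + 1 = 62 + 1 = 63
(last selection: 1 + 62×18 = 1117 ≤ 1118; next would be 1135 > 1118)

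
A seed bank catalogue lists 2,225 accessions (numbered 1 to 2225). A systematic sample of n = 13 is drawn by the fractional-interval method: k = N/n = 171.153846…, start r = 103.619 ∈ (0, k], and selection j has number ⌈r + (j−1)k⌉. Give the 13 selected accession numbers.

j=1: r + 0k = 103.619 → ⌈·⌉ = 104
j=2: r + 1k = 274.772846… → ⌈·⌉ = 275
j=3: r + 2k = 445.926692… → ⌈·⌉ = 446
j=4: r + 3k = 617.080538… → ⌈·⌉ = 618
j=5: r + 4k = 788.234384… → ⌈·⌉ = 789
j=6: r + 5k = 959.388230… → ⌈·⌉ = 960
j=7: r + 6k = 1130.542076… → ⌈·⌉ = 1131
j=8: r + 7k = 1301.695923… → ⌈·⌉ = 1302
j=9: r + 8k = 1472.849769… → ⌈·⌉ = 1473
j=10: r + 9k = 1644.003615… → ⌈·⌉ = 1645
j=11: r + 10k = 1815.157461… → ⌈·⌉ = 1816
j=12: r + 11k = 1986.311307… → ⌈·⌉ = 1987
j=13: r + 12k = 2157.465153… → ⌈·⌉ = 2158

104, 275, 446, 618, 789, 960, 1131, 1302, 1473, 1645, 1816, 1987, 2158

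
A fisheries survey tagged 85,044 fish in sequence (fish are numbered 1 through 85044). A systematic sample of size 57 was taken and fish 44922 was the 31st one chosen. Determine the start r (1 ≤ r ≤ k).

162

k = 85044/57 = 1492
r = 44922 − (31−1)×1492 = 44922 − 44760 = 162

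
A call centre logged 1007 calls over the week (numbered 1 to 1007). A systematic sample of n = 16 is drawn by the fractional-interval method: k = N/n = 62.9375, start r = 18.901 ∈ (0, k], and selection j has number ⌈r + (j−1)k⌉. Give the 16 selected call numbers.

19, 82, 145, 208, 271, 334, 397, 460, 523, 586, 649, 712, 775, 838, 901, 963

j=1: r + 0k = 18.901 → ⌈·⌉ = 19
j=2: r + 1k = 81.8385 → ⌈·⌉ = 82
j=3: r + 2k = 144.776 → ⌈·⌉ = 145
j=4: r + 3k = 207.7135 → ⌈·⌉ = 208
j=5: r + 4k = 270.651 → ⌈·⌉ = 271
j=6: r + 5k = 333.5885 → ⌈·⌉ = 334
j=7: r + 6k = 396.526 → ⌈·⌉ = 397
j=8: r + 7k = 459.4635 → ⌈·⌉ = 460
j=9: r + 8k = 522.401 → ⌈·⌉ = 523
j=10: r + 9k = 585.3385 → ⌈·⌉ = 586
j=11: r + 10k = 648.276 → ⌈·⌉ = 649
j=12: r + 11k = 711.2135 → ⌈·⌉ = 712
j=13: r + 12k = 774.151 → ⌈·⌉ = 775
j=14: r + 13k = 837.0885 → ⌈·⌉ = 838
j=15: r + 14k = 900.026 → ⌈·⌉ = 901
j=16: r + 15k = 962.9635 → ⌈·⌉ = 963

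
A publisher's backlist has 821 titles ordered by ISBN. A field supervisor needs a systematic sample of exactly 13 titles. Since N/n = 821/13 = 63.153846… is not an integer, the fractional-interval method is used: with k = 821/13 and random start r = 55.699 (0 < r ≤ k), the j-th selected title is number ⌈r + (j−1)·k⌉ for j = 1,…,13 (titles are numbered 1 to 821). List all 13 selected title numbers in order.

j=1: r + 0k = 55.699 → ⌈·⌉ = 56
j=2: r + 1k = 118.852846… → ⌈·⌉ = 119
j=3: r + 2k = 182.006692… → ⌈·⌉ = 183
j=4: r + 3k = 245.160538… → ⌈·⌉ = 246
j=5: r + 4k = 308.314384… → ⌈·⌉ = 309
j=6: r + 5k = 371.468230… → ⌈·⌉ = 372
j=7: r + 6k = 434.622076… → ⌈·⌉ = 435
j=8: r + 7k = 497.775923… → ⌈·⌉ = 498
j=9: r + 8k = 560.929769… → ⌈·⌉ = 561
j=10: r + 9k = 624.083615… → ⌈·⌉ = 625
j=11: r + 10k = 687.237461… → ⌈·⌉ = 688
j=12: r + 11k = 750.391307… → ⌈·⌉ = 751
j=13: r + 12k = 813.545153… → ⌈·⌉ = 814

56, 119, 183, 246, 309, 372, 435, 498, 561, 625, 688, 751, 814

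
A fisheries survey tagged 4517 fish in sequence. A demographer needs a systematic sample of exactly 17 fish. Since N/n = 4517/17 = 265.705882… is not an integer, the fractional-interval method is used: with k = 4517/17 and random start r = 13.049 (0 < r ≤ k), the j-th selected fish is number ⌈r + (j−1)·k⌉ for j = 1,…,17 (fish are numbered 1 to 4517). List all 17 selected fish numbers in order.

14, 279, 545, 811, 1076, 1342, 1608, 1873, 2139, 2405, 2671, 2936, 3202, 3468, 3733, 3999, 4265

j=1: r + 0k = 13.049 → ⌈·⌉ = 14
j=2: r + 1k = 278.754882… → ⌈·⌉ = 279
j=3: r + 2k = 544.460764… → ⌈·⌉ = 545
j=4: r + 3k = 810.166647… → ⌈·⌉ = 811
j=5: r + 4k = 1075.872529… → ⌈·⌉ = 1076
j=6: r + 5k = 1341.578411… → ⌈·⌉ = 1342
j=7: r + 6k = 1607.284294… → ⌈·⌉ = 1608
j=8: r + 7k = 1872.990176… → ⌈·⌉ = 1873
j=9: r + 8k = 2138.696058… → ⌈·⌉ = 2139
j=10: r + 9k = 2404.401941… → ⌈·⌉ = 2405
j=11: r + 10k = 2670.107823… → ⌈·⌉ = 2671
j=12: r + 11k = 2935.813705… → ⌈·⌉ = 2936
j=13: r + 12k = 3201.519588… → ⌈·⌉ = 3202
j=14: r + 13k = 3467.225470… → ⌈·⌉ = 3468
j=15: r + 14k = 3732.931352… → ⌈·⌉ = 3733
j=16: r + 15k = 3998.637235… → ⌈·⌉ = 3999
j=17: r + 16k = 4264.343117… → ⌈·⌉ = 4265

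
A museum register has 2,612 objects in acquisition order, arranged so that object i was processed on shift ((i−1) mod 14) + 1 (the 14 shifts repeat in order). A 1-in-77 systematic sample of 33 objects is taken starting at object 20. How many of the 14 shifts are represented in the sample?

2

Consecutive selections differ by k = 77, so their shift numbers differ by 77 mod 14 = 7.
gcd(77, 14) = 7, so the sample visits 14/7 = 2 distinct residues mod 14.
Start 20 is shift 6; the shifts hit are 6, 13.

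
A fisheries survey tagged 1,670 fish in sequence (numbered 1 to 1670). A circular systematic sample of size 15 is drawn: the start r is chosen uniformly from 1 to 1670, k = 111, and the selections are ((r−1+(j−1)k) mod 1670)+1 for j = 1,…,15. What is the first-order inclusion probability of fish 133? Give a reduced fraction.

For each position j, as r ranges over 1…1670 the j-th selection hits every fish exactly once, so fish 133 is selected for exactly 15 of the 1670 starts.
Inclusion probability = 15/1670 = 3/334.

3/334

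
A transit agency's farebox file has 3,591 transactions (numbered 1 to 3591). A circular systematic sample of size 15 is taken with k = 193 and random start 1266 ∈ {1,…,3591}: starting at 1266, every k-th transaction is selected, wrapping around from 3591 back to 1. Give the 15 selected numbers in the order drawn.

Selection 1: 1266
Selection 2: 1266 + 193 = 1459
Selection 3: 1459 + 193 = 1652
Selection 4: 1652 + 193 = 1845
Selection 5: 1845 + 193 = 2038
Selection 6: 2038 + 193 = 2231
Selection 7: 2231 + 193 = 2424
Selection 8: 2424 + 193 = 2617
Selection 9: 2617 + 193 = 2810
Selection 10: 2810 + 193 = 3003
Selection 11: 3003 + 193 = 3196
Selection 12: 3196 + 193 = 3389
Selection 13: 3389 + 193 = 3582
Selection 14: 3582 + 193 = 3775 → 3775 − 3591 = 184
Selection 15: 184 + 193 = 377

1266, 1459, 1652, 1845, 2038, 2231, 2424, 2617, 2810, 3003, 3196, 3389, 3582, 184, 377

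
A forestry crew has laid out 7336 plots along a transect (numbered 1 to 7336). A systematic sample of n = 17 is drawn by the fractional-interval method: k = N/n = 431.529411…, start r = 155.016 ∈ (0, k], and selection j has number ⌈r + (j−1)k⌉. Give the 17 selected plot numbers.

156, 587, 1019, 1450, 1882, 2313, 2745, 3176, 3608, 4039, 4471, 4902, 5334, 5765, 6197, 6628, 7060

j=1: r + 0k = 155.016 → ⌈·⌉ = 156
j=2: r + 1k = 586.545411… → ⌈·⌉ = 587
j=3: r + 2k = 1018.074823… → ⌈·⌉ = 1019
j=4: r + 3k = 1449.604235… → ⌈·⌉ = 1450
j=5: r + 4k = 1881.133647… → ⌈·⌉ = 1882
j=6: r + 5k = 2312.663058… → ⌈·⌉ = 2313
j=7: r + 6k = 2744.192470… → ⌈·⌉ = 2745
j=8: r + 7k = 3175.721882… → ⌈·⌉ = 3176
j=9: r + 8k = 3607.251294… → ⌈·⌉ = 3608
j=10: r + 9k = 4038.780705… → ⌈·⌉ = 4039
j=11: r + 10k = 4470.310117… → ⌈·⌉ = 4471
j=12: r + 11k = 4901.839529… → ⌈·⌉ = 4902
j=13: r + 12k = 5333.368941… → ⌈·⌉ = 5334
j=14: r + 13k = 5764.898352… → ⌈·⌉ = 5765
j=15: r + 14k = 6196.427764… → ⌈·⌉ = 6197
j=16: r + 15k = 6627.957176… → ⌈·⌉ = 6628
j=17: r + 16k = 7059.486588… → ⌈·⌉ = 7060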